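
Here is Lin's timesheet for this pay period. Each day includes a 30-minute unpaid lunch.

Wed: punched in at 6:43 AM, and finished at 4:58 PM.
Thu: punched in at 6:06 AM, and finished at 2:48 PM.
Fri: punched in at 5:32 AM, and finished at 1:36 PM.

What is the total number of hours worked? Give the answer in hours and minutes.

25 h 31 min

Wed: 6:43 AM–4:58 PM = 10 h 15 min; less 30 min break → 9 h 45 min
Thu: 6:06 AM–2:48 PM = 8 h 42 min; less 30 min break → 8 h 12 min
Fri: 5:32 AM–1:36 PM = 8 h 4 min; less 30 min break → 7 h 34 min
Total: 9 h 45 min + 8 h 12 min + 7 h 34 min = 25 h 31 min.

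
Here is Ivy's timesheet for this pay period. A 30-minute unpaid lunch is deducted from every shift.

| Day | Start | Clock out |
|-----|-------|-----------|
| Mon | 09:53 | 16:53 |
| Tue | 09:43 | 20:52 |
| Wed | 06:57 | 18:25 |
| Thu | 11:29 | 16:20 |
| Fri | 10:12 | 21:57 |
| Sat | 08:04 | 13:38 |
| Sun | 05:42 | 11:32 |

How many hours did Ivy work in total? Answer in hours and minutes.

Mon: 09:53–16:53 = 7 h 0 min; less 30 min break → 6 h 30 min
Tue: 09:43–20:52 = 11 h 9 min; less 30 min break → 10 h 39 min
Wed: 06:57–18:25 = 11 h 28 min; less 30 min break → 10 h 58 min
Thu: 11:29–16:20 = 4 h 51 min; less 30 min break → 4 h 21 min
Fri: 10:12–21:57 = 11 h 45 min; less 30 min break → 11 h 15 min
Sat: 08:04–13:38 = 5 h 34 min; less 30 min break → 5 h 4 min
Sun: 05:42–11:32 = 5 h 50 min; less 30 min break → 5 h 20 min
Total: 6 h 30 min + 10 h 39 min + 10 h 58 min + 4 h 21 min + 11 h 15 min + 5 h 4 min + 5 h 20 min = 54 h 7 min.

54 h 7 min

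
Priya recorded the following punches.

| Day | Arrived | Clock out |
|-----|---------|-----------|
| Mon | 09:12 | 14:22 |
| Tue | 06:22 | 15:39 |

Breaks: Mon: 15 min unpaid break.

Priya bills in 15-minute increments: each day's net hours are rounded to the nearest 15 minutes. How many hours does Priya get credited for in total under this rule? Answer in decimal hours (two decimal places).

Mon: 09:12–14:22 = 5 h 10 min − 15 min = 4 h 55 min → rounds to 5 h 0 min
Tue: 06:22–15:39 = 9 h 17 min → rounds to 9 h 15 min
Total credited: 14 h 15 min.

14.25 hours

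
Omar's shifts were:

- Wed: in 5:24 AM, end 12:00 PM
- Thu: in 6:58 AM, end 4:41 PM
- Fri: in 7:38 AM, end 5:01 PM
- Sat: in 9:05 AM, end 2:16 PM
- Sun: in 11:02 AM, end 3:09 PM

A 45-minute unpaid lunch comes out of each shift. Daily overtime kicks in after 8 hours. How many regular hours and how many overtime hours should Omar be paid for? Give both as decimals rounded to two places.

Regular 29.65 hours, overtime 1.60 hours

Wed: 5:24 AM–12:00 PM = 6 h 36 min; less 45 min break → 5 h 51 min
Thu: 6:58 AM–4:41 PM = 9 h 43 min; less 45 min break → 8 h 58 min
Fri: 7:38 AM–5:01 PM = 9 h 23 min; less 45 min break → 8 h 38 min
Sat: 9:05 AM–2:16 PM = 5 h 11 min; less 45 min break → 4 h 26 min
Sun: 11:02 AM–3:09 PM = 4 h 7 min; less 45 min break → 3 h 22 min
Wed reg 5 h 51 min / OT 0 h 0 min; Thu reg 8 h 0 min / OT 0 h 58 min; Fri reg 8 h 0 min / OT 0 h 38 min; Sat reg 4 h 26 min / OT 0 h 0 min; Sun reg 3 h 22 min / OT 0 h 0 min.
Totals: regular 29 h 39 min, overtime 1 h 36 min.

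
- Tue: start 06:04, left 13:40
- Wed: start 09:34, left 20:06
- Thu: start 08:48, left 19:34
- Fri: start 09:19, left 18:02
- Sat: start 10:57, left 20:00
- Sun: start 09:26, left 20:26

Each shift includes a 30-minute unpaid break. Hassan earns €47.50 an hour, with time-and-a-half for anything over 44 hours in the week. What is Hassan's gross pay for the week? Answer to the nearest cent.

€2850.00

Tue: 06:04–13:40 = 7 h 36 min; less 30 min break → 7 h 6 min
Wed: 09:34–20:06 = 10 h 32 min; less 30 min break → 10 h 2 min
Thu: 08:48–19:34 = 10 h 46 min; less 30 min break → 10 h 16 min
Fri: 09:19–18:02 = 8 h 43 min; less 30 min break → 8 h 13 min
Sat: 10:57–20:00 = 9 h 3 min; less 30 min break → 8 h 33 min
Sun: 09:26–20:26 = 11 h 0 min; less 30 min break → 10 h 30 min
Total worked: 54 h 40 min = 3280 min.
Regular 44 h 0 min = 2640 min at €47.50/h; overtime 10 h 40 min = 640 min at €71.25/h.
Pay = (2640 × €47.50 + 640 × €71.25) ÷ 60 = €2850.00.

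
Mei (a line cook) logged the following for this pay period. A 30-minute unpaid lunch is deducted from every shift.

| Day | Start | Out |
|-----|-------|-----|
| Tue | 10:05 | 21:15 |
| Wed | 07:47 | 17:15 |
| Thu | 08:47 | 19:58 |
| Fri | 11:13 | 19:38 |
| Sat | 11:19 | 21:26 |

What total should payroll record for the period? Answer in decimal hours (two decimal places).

47.85 hours

Tue: 10:05–21:15 = 11 h 10 min; less 30 min break → 10 h 40 min
Wed: 07:47–17:15 = 9 h 28 min; less 30 min break → 8 h 58 min
Thu: 08:47–19:58 = 11 h 11 min; less 30 min break → 10 h 41 min
Fri: 11:13–19:38 = 8 h 25 min; less 30 min break → 7 h 55 min
Sat: 11:19–21:26 = 10 h 7 min; less 30 min break → 9 h 37 min
Total: 10 h 40 min + 8 h 58 min + 10 h 41 min + 7 h 55 min + 9 h 37 min = 47 h 51 min.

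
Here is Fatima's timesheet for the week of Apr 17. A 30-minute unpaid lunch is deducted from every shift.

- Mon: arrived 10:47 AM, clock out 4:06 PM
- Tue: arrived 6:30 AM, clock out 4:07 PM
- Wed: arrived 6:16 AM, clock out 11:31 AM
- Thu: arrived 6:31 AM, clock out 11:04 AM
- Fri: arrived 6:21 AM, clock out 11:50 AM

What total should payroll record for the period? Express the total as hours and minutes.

27 h 43 min

Mon: 10:47 AM–4:06 PM = 5 h 19 min; less 30 min break → 4 h 49 min
Tue: 6:30 AM–4:07 PM = 9 h 37 min; less 30 min break → 9 h 7 min
Wed: 6:16 AM–11:31 AM = 5 h 15 min; less 30 min break → 4 h 45 min
Thu: 6:31 AM–11:04 AM = 4 h 33 min; less 30 min break → 4 h 3 min
Fri: 6:21 AM–11:50 AM = 5 h 29 min; less 30 min break → 4 h 59 min
Total: 4 h 49 min + 9 h 7 min + 4 h 45 min + 4 h 3 min + 4 h 59 min = 27 h 43 min.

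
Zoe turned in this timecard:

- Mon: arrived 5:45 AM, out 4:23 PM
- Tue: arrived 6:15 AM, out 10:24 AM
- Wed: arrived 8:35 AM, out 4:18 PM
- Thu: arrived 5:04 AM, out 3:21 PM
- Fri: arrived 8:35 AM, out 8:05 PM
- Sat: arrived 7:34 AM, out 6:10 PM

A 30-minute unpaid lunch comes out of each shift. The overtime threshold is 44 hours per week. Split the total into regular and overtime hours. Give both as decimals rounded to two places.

Regular 44.00 hours, overtime 7.88 hours

Mon: 5:45 AM–4:23 PM = 10 h 38 min; less 30 min break → 10 h 8 min
Tue: 6:15 AM–10:24 AM = 4 h 9 min; less 30 min break → 3 h 39 min
Wed: 8:35 AM–4:18 PM = 7 h 43 min; less 30 min break → 7 h 13 min
Thu: 5:04 AM–3:21 PM = 10 h 17 min; less 30 min break → 9 h 47 min
Fri: 8:35 AM–8:05 PM = 11 h 30 min; less 30 min break → 11 h 0 min
Sat: 7:34 AM–6:10 PM = 10 h 36 min; less 30 min break → 10 h 6 min
Total worked: 51 h 53 min = 51.88 h.
Threshold 44 h → overtime 7 h 53 min, regular 44 h 0 min.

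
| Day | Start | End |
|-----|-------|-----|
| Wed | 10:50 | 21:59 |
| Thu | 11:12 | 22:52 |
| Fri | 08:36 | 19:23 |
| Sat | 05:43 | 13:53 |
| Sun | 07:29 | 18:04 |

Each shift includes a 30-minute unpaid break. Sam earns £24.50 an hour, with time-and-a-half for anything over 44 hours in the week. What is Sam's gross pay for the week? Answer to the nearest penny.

£1292.99

Wed: 10:50–21:59 = 11 h 9 min; less 30 min break → 10 h 39 min
Thu: 11:12–22:52 = 11 h 40 min; less 30 min break → 11 h 10 min
Fri: 08:36–19:23 = 10 h 47 min; less 30 min break → 10 h 17 min
Sat: 05:43–13:53 = 8 h 10 min; less 30 min break → 7 h 40 min
Sun: 07:29–18:04 = 10 h 35 min; less 30 min break → 10 h 5 min
Total worked: 49 h 51 min = 2991 min.
Regular 44 h 0 min = 2640 min at £24.50/h; overtime 5 h 51 min = 351 min at £36.75/h.
Pay = (2640 × £24.50 + 351 × £36.75) ÷ 60 = £1292.99.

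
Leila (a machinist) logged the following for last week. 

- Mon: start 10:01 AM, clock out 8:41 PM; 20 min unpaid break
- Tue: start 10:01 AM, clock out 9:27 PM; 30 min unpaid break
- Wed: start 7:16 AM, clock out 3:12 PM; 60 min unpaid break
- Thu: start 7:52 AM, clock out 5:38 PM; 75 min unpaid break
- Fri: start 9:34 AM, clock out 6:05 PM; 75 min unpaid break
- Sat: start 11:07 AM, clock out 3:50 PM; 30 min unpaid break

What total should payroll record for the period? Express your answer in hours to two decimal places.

48.20 hours

Mon: 10:01 AM–8:41 PM = 10 h 40 min; less 20 min break → 10 h 20 min
Tue: 10:01 AM–9:27 PM = 11 h 26 min; less 30 min break → 10 h 56 min
Wed: 7:16 AM–3:12 PM = 7 h 56 min; less 60 min break → 6 h 56 min
Thu: 7:52 AM–5:38 PM = 9 h 46 min; less 75 min break → 8 h 31 min
Fri: 9:34 AM–6:05 PM = 8 h 31 min; less 75 min break → 7 h 16 min
Sat: 11:07 AM–3:50 PM = 4 h 43 min; less 30 min break → 4 h 13 min
Total: 10 h 20 min + 10 h 56 min + 6 h 56 min + 8 h 31 min + 7 h 16 min + 4 h 13 min = 48 h 12 min.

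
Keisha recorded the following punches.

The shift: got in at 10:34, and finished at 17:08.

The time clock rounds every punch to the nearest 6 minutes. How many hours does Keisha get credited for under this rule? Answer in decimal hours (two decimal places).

6.50 hours

The shift: in 10:34→10:36, out 17:08→17:06; 6 h 30 min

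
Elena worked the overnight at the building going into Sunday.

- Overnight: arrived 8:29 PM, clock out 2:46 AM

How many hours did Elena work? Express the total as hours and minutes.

6 h 17 min

Overnight: 8:29 PM → midnight = 3 h 31 min; midnight → 2:46 AM = 2 h 46 min; span 6 h 17 min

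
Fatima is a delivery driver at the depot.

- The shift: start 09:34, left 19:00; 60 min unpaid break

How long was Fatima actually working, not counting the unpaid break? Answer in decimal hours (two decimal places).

8.43 hours

The shift: 09:34–19:00 = 9 h 26 min; less 60 min break → 8 h 26 min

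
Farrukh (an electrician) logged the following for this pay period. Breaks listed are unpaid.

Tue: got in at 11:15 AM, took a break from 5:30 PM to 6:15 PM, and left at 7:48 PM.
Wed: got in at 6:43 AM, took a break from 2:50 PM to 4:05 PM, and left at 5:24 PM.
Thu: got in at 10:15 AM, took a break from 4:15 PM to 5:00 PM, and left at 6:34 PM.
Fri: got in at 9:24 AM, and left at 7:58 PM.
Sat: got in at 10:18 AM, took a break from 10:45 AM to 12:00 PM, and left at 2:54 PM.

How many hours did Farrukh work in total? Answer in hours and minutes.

Tue: 11:15 AM–7:48 PM = 8 h 33 min; less 45 min break → 7 h 48 min
Wed: 6:43 AM–5:24 PM = 10 h 41 min; less 75 min break → 9 h 26 min
Thu: 10:15 AM–6:34 PM = 8 h 19 min; less 45 min break → 7 h 34 min
Fri: 9:24 AM–7:58 PM = 10 h 34 min
Sat: 10:18 AM–2:54 PM = 4 h 36 min; less 75 min break → 3 h 21 min
Total: 7 h 48 min + 9 h 26 min + 7 h 34 min + 10 h 34 min + 3 h 21 min = 38 h 43 min.

38 h 43 min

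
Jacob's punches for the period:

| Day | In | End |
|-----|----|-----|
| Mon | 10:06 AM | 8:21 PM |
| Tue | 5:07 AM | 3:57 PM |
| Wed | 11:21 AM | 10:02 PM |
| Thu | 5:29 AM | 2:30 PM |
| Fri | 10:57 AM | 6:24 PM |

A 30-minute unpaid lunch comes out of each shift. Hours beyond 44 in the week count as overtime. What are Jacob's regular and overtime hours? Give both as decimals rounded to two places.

Mon: 10:06 AM–8:21 PM = 10 h 15 min; less 30 min break → 9 h 45 min
Tue: 5:07 AM–3:57 PM = 10 h 50 min; less 30 min break → 10 h 20 min
Wed: 11:21 AM–10:02 PM = 10 h 41 min; less 30 min break → 10 h 11 min
Thu: 5:29 AM–2:30 PM = 9 h 1 min; less 30 min break → 8 h 31 min
Fri: 10:57 AM–6:24 PM = 7 h 27 min; less 30 min break → 6 h 57 min
Total worked: 45 h 44 min = 45.73 h.
Threshold 44 h → overtime 1 h 44 min, regular 44 h 0 min.

Regular 44.00 hours, overtime 1.73 hours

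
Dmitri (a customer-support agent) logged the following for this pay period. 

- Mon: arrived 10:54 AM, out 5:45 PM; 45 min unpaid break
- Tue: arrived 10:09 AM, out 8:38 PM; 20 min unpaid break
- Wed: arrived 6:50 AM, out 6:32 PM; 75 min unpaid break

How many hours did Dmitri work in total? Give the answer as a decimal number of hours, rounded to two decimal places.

26.70 hours

Mon: 10:54 AM–5:45 PM = 6 h 51 min; less 45 min break → 6 h 6 min
Tue: 10:09 AM–8:38 PM = 10 h 29 min; less 20 min break → 10 h 9 min
Wed: 6:50 AM–6:32 PM = 11 h 42 min; less 75 min break → 10 h 27 min
Total: 6 h 6 min + 10 h 9 min + 10 h 27 min = 26 h 42 min.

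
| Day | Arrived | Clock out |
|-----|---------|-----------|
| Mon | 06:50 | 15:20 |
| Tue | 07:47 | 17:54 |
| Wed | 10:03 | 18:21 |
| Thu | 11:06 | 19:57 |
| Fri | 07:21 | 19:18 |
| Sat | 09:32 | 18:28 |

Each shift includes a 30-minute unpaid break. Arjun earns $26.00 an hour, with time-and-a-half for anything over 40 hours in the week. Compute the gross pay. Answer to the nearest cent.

$1572.35

Mon: 06:50–15:20 = 8 h 30 min; less 30 min break → 8 h 0 min
Tue: 07:47–17:54 = 10 h 7 min; less 30 min break → 9 h 37 min
Wed: 10:03–18:21 = 8 h 18 min; less 30 min break → 7 h 48 min
Thu: 11:06–19:57 = 8 h 51 min; less 30 min break → 8 h 21 min
Fri: 07:21–19:18 = 11 h 57 min; less 30 min break → 11 h 27 min
Sat: 09:32–18:28 = 8 h 56 min; less 30 min break → 8 h 26 min
Total worked: 53 h 39 min = 3219 min.
Regular 40 h 0 min = 2400 min at $26.00/h; overtime 13 h 39 min = 819 min at $39.00/h.
Pay = (2400 × $26.00 + 819 × $39.00) ÷ 60 = $1572.35.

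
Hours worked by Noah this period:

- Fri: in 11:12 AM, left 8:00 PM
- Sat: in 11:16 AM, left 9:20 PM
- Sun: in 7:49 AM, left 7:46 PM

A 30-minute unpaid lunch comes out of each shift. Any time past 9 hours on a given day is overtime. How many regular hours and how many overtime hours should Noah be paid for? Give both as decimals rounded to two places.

Fri: 11:12 AM–8:00 PM = 8 h 48 min; less 30 min break → 8 h 18 min
Sat: 11:16 AM–9:20 PM = 10 h 4 min; less 30 min break → 9 h 34 min
Sun: 7:49 AM–7:46 PM = 11 h 57 min; less 30 min break → 11 h 27 min
Fri reg 8 h 18 min / OT 0 h 0 min; Sat reg 9 h 0 min / OT 0 h 34 min; Sun reg 9 h 0 min / OT 2 h 27 min.
Totals: regular 26 h 18 min, overtime 3 h 1 min.

Regular 26.30 hours, overtime 3.02 hours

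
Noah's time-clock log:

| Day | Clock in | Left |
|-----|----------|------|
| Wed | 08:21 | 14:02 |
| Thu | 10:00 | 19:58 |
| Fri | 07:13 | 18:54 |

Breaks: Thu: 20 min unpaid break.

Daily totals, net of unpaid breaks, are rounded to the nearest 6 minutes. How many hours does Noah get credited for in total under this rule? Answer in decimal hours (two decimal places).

Wed: 08:21–14:02 = 5 h 41 min → rounds to 5 h 42 min
Thu: 10:00–19:58 = 9 h 58 min − 20 min = 9 h 38 min → rounds to 9 h 36 min
Fri: 07:13–18:54 = 11 h 41 min → rounds to 11 h 42 min
Total credited: 27 h 0 min.

27.00 hours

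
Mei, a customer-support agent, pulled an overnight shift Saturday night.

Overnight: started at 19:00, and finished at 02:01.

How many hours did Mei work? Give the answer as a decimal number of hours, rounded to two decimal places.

7.02 hours

Overnight: 19:00 → midnight = 5 h 0 min; midnight → 02:01 = 2 h 1 min; span 7 h 1 min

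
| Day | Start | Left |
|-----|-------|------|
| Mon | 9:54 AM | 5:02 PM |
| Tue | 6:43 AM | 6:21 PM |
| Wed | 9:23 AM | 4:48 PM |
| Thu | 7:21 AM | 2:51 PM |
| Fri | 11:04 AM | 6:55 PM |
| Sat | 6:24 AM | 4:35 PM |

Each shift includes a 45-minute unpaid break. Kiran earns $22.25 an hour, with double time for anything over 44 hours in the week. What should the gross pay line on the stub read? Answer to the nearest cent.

$1122.14

Mon: 9:54 AM–5:02 PM = 7 h 8 min; less 45 min break → 6 h 23 min
Tue: 6:43 AM–6:21 PM = 11 h 38 min; less 45 min break → 10 h 53 min
Wed: 9:23 AM–4:48 PM = 7 h 25 min; less 45 min break → 6 h 40 min
Thu: 7:21 AM–2:51 PM = 7 h 30 min; less 45 min break → 6 h 45 min
Fri: 11:04 AM–6:55 PM = 7 h 51 min; less 45 min break → 7 h 6 min
Sat: 6:24 AM–4:35 PM = 10 h 11 min; less 45 min break → 9 h 26 min
Total worked: 47 h 13 min = 2833 min.
Regular 44 h 0 min = 2640 min at $22.25/h; overtime 3 h 13 min = 193 min at $44.50/h.
Pay = (2640 × $22.25 + 193 × $44.50) ÷ 60 = $1122.14.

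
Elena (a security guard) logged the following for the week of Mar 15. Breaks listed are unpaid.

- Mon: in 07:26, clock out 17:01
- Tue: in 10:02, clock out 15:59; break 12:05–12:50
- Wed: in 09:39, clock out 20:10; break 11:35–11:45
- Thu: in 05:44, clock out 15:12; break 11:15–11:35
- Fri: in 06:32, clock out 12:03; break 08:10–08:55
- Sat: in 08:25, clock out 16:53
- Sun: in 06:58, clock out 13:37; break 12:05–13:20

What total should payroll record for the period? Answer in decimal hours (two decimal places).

52.90 hours

Mon: 07:26–17:01 = 9 h 35 min
Tue: 10:02–15:59 = 5 h 57 min; less 45 min break → 5 h 12 min
Wed: 09:39–20:10 = 10 h 31 min; less 10 min break → 10 h 21 min
Thu: 05:44–15:12 = 9 h 28 min; less 20 min break → 9 h 8 min
Fri: 06:32–12:03 = 5 h 31 min; less 45 min break → 4 h 46 min
Sat: 08:25–16:53 = 8 h 28 min
Sun: 06:58–13:37 = 6 h 39 min; less 75 min break → 5 h 24 min
Total: 9 h 35 min + 5 h 12 min + 10 h 21 min + 9 h 8 min + 4 h 46 min + 8 h 28 min + 5 h 24 min = 52 h 54 min.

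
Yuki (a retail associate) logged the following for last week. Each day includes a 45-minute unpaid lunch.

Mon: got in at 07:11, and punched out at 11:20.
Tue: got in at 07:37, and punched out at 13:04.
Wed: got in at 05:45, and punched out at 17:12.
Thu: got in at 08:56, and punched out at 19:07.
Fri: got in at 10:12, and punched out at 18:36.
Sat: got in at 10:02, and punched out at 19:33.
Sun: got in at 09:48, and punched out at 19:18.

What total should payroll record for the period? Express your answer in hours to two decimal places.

53.40 hours

Mon: 07:11–11:20 = 4 h 9 min; less 45 min break → 3 h 24 min
Tue: 07:37–13:04 = 5 h 27 min; less 45 min break → 4 h 42 min
Wed: 05:45–17:12 = 11 h 27 min; less 45 min break → 10 h 42 min
Thu: 08:56–19:07 = 10 h 11 min; less 45 min break → 9 h 26 min
Fri: 10:12–18:36 = 8 h 24 min; less 45 min break → 7 h 39 min
Sat: 10:02–19:33 = 9 h 31 min; less 45 min break → 8 h 46 min
Sun: 09:48–19:18 = 9 h 30 min; less 45 min break → 8 h 45 min
Total: 3 h 24 min + 4 h 42 min + 10 h 42 min + 9 h 26 min + 7 h 39 min + 8 h 46 min + 8 h 45 min = 53 h 24 min.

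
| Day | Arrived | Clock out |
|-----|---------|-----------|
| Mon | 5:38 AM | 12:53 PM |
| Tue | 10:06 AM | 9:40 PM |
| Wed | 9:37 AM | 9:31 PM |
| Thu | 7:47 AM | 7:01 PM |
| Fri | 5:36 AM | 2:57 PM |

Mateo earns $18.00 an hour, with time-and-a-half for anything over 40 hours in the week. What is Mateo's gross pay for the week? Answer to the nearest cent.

$1025.10

Mon: 5:38 AM–12:53 PM = 7 h 15 min
Tue: 10:06 AM–9:40 PM = 11 h 34 min
Wed: 9:37 AM–9:31 PM = 11 h 54 min
Thu: 7:47 AM–7:01 PM = 11 h 14 min
Fri: 5:36 AM–2:57 PM = 9 h 21 min
Total worked: 51 h 18 min = 3078 min.
Regular 40 h 0 min = 2400 min at $18.00/h; overtime 11 h 18 min = 678 min at $27.00/h.
Pay = (2400 × $18.00 + 678 × $27.00) ÷ 60 = $1025.10.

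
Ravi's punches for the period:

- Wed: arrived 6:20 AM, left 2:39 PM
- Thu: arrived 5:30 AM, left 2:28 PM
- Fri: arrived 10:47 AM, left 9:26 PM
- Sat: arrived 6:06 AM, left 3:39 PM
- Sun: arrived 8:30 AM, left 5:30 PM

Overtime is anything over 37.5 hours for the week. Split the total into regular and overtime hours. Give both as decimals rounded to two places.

Regular 37.50 hours, overtime 8.98 hours

Wed: 6:20 AM–2:39 PM = 8 h 19 min
Thu: 5:30 AM–2:28 PM = 8 h 58 min
Fri: 10:47 AM–9:26 PM = 10 h 39 min
Sat: 6:06 AM–3:39 PM = 9 h 33 min
Sun: 8:30 AM–5:30 PM = 9 h 0 min
Total worked: 46 h 29 min = 46.48 h.
Threshold 37.5 h → overtime 8 h 59 min, regular 37 h 30 min.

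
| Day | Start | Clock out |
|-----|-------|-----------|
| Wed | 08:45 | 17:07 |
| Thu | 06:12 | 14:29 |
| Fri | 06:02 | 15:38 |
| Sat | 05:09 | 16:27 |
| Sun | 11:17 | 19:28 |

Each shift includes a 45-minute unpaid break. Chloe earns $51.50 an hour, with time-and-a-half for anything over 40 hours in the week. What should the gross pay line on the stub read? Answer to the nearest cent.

$2213.21

Wed: 08:45–17:07 = 8 h 22 min; less 45 min break → 7 h 37 min
Thu: 06:12–14:29 = 8 h 17 min; less 45 min break → 7 h 32 min
Fri: 06:02–15:38 = 9 h 36 min; less 45 min break → 8 h 51 min
Sat: 05:09–16:27 = 11 h 18 min; less 45 min break → 10 h 33 min
Sun: 11:17–19:28 = 8 h 11 min; less 45 min break → 7 h 26 min
Total worked: 41 h 59 min = 2519 min.
Regular 40 h 0 min = 2400 min at $51.50/h; overtime 1 h 59 min = 119 min at $77.25/h.
Pay = (2400 × $51.50 + 119 × $77.25) ÷ 60 = $2213.21.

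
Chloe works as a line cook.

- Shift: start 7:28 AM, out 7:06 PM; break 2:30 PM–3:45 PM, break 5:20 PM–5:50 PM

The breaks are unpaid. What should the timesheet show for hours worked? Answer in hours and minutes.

Shift: 7:28 AM–7:06 PM = 11 h 38 min; less 105 min break → 9 h 53 min

9 h 53 min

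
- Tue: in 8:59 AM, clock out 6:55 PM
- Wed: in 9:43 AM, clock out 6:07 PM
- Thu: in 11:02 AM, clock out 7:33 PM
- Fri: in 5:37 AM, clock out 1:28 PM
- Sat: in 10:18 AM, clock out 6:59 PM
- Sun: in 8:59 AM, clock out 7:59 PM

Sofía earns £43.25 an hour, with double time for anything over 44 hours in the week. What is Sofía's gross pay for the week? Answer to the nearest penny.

Tue: 8:59 AM–6:55 PM = 9 h 56 min
Wed: 9:43 AM–6:07 PM = 8 h 24 min
Thu: 11:02 AM–7:33 PM = 8 h 31 min
Fri: 5:37 AM–1:28 PM = 7 h 51 min
Sat: 10:18 AM–6:59 PM = 8 h 41 min
Sun: 8:59 AM–7:59 PM = 11 h 0 min
Total worked: 54 h 23 min = 3263 min.
Regular 44 h 0 min = 2640 min at £43.25/h; overtime 10 h 23 min = 623 min at £86.50/h.
Pay = (2640 × £43.25 + 623 × £86.50) ÷ 60 = £2801.16.

£2801.16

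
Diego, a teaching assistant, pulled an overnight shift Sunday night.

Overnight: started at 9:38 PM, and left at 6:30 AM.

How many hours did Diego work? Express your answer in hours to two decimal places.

8.87 hours

Overnight: 9:38 PM → midnight = 2 h 22 min; midnight → 6:30 AM = 6 h 30 min; span 8 h 52 min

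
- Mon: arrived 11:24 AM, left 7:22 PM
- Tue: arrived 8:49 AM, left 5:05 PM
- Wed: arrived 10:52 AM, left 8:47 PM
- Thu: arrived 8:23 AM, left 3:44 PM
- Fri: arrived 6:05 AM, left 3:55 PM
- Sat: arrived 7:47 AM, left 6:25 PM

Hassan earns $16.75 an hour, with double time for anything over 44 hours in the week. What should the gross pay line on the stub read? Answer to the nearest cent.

Mon: 11:24 AM–7:22 PM = 7 h 58 min
Tue: 8:49 AM–5:05 PM = 8 h 16 min
Wed: 10:52 AM–8:47 PM = 9 h 55 min
Thu: 8:23 AM–3:44 PM = 7 h 21 min
Fri: 6:05 AM–3:55 PM = 9 h 50 min
Sat: 7:47 AM–6:25 PM = 10 h 38 min
Total worked: 53 h 58 min = 3238 min.
Regular 44 h 0 min = 2640 min at $16.75/h; overtime 9 h 58 min = 598 min at $33.50/h.
Pay = (2640 × $16.75 + 598 × $33.50) ÷ 60 = $1070.88.

$1070.88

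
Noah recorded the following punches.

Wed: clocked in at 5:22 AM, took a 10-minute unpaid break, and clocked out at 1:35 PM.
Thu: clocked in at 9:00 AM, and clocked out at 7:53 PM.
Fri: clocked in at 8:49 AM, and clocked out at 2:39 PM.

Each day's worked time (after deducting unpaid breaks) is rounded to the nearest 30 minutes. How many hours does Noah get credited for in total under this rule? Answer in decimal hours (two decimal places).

Wed: 5:22 AM–1:35 PM = 8 h 13 min − 10 min = 8 h 3 min → rounds to 8 h 0 min
Thu: 9:00 AM–7:53 PM = 10 h 53 min → rounds to 11 h 0 min
Fri: 8:49 AM–2:39 PM = 5 h 50 min → rounds to 6 h 0 min
Total credited: 25 h 0 min.

25.00 hours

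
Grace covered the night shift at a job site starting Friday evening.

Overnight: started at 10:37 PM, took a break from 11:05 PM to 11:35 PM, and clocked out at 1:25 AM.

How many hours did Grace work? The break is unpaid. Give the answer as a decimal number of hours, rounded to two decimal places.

2.30 hours

Overnight: 10:37 PM → midnight = 1 h 23 min; midnight → 1:25 AM = 1 h 25 min; span 2 h 48 min; less 30 min break → 2 h 18 min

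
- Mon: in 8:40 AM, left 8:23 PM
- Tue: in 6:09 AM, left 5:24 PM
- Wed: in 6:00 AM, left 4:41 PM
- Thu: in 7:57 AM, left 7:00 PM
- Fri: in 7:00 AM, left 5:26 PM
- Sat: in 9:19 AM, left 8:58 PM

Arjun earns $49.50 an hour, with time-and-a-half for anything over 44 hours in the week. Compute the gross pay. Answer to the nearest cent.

$3869.66

Mon: 8:40 AM–8:23 PM = 11 h 43 min
Tue: 6:09 AM–5:24 PM = 11 h 15 min
Wed: 6:00 AM–4:41 PM = 10 h 41 min
Thu: 7:57 AM–7:00 PM = 11 h 3 min
Fri: 7:00 AM–5:26 PM = 10 h 26 min
Sat: 9:19 AM–8:58 PM = 11 h 39 min
Total worked: 66 h 47 min = 4007 min.
Regular 44 h 0 min = 2640 min at $49.50/h; overtime 22 h 47 min = 1367 min at $74.25/h.
Pay = (2640 × $49.50 + 1367 × $74.25) ÷ 60 = $3869.66.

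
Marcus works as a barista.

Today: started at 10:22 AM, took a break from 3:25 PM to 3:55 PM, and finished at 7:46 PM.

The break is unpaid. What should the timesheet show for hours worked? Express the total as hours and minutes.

Today: 10:22 AM–7:46 PM = 9 h 24 min; less 30 min break → 8 h 54 min

8 h 54 min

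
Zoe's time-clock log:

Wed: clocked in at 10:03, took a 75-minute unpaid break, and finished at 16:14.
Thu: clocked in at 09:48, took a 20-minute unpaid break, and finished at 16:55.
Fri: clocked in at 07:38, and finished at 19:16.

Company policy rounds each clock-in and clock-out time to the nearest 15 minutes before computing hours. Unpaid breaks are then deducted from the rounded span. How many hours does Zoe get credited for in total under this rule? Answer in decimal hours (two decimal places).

23.42 hours

Wed: in 10:03→10:00, out 16:14→16:15; 6 h 15 min − 75 min = 5 h 0 min
Thu: in 09:48→09:45, out 16:55→17:00; 7 h 15 min − 20 min = 6 h 55 min
Fri: in 07:38→07:45, out 19:16→19:15; 11 h 30 min
Total credited: 23 h 25 min.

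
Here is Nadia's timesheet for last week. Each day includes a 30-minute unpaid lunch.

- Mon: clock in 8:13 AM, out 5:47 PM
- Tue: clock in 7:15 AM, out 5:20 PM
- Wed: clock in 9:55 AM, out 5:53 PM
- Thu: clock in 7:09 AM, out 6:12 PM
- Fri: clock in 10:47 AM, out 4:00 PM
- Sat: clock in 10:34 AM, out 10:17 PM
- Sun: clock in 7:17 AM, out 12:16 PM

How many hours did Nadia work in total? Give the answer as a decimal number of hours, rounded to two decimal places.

Mon: 8:13 AM–5:47 PM = 9 h 34 min; less 30 min break → 9 h 4 min
Tue: 7:15 AM–5:20 PM = 10 h 5 min; less 30 min break → 9 h 35 min
Wed: 9:55 AM–5:53 PM = 7 h 58 min; less 30 min break → 7 h 28 min
Thu: 7:09 AM–6:12 PM = 11 h 3 min; less 30 min break → 10 h 33 min
Fri: 10:47 AM–4:00 PM = 5 h 13 min; less 30 min break → 4 h 43 min
Sat: 10:34 AM–10:17 PM = 11 h 43 min; less 30 min break → 11 h 13 min
Sun: 7:17 AM–12:16 PM = 4 h 59 min; less 30 min break → 4 h 29 min
Total: 9 h 4 min + 9 h 35 min + 7 h 28 min + 10 h 33 min + 4 h 43 min + 11 h 13 min + 4 h 29 min = 57 h 5 min.

57.08 hours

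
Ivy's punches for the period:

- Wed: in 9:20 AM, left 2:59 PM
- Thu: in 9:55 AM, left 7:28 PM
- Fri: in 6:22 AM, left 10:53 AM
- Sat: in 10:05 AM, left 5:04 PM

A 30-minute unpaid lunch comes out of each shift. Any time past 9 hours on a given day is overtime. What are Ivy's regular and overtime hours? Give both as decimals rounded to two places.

Wed: 9:20 AM–2:59 PM = 5 h 39 min; less 30 min break → 5 h 9 min
Thu: 9:55 AM–7:28 PM = 9 h 33 min; less 30 min break → 9 h 3 min
Fri: 6:22 AM–10:53 AM = 4 h 31 min; less 30 min break → 4 h 1 min
Sat: 10:05 AM–5:04 PM = 6 h 59 min; less 30 min break → 6 h 29 min
Wed reg 5 h 9 min / OT 0 h 0 min; Thu reg 9 h 0 min / OT 0 h 3 min; Fri reg 4 h 1 min / OT 0 h 0 min; Sat reg 6 h 29 min / OT 0 h 0 min.
Totals: regular 24 h 39 min, overtime 0 h 3 min.

Regular 24.65 hours, overtime 0.05 hours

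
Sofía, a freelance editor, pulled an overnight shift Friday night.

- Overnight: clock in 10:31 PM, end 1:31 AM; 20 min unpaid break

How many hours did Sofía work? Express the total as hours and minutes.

Overnight: 10:31 PM → midnight = 1 h 29 min; midnight → 1:31 AM = 1 h 31 min; span 3 h 0 min; less 20 min break → 2 h 40 min

2 h 40 min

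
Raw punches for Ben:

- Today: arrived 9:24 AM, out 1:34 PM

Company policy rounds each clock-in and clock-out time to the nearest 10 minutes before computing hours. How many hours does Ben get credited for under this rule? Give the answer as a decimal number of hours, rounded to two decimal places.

Today: in 9:24 AM→9:20 AM, out 1:34 PM→1:30 PM; 4 h 10 min

4.17 hours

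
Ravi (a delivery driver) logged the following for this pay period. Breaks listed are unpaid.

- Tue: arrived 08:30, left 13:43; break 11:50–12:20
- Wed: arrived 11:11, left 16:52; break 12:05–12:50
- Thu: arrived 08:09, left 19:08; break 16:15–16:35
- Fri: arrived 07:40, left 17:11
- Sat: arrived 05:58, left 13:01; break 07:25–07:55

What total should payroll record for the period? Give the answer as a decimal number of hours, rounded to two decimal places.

Tue: 08:30–13:43 = 5 h 13 min; less 30 min break → 4 h 43 min
Wed: 11:11–16:52 = 5 h 41 min; less 45 min break → 4 h 56 min
Thu: 08:09–19:08 = 10 h 59 min; less 20 min break → 10 h 39 min
Fri: 07:40–17:11 = 9 h 31 min
Sat: 05:58–13:01 = 7 h 3 min; less 30 min break → 6 h 33 min
Total: 4 h 43 min + 4 h 56 min + 10 h 39 min + 9 h 31 min + 6 h 33 min = 36 h 22 min.

36.37 hours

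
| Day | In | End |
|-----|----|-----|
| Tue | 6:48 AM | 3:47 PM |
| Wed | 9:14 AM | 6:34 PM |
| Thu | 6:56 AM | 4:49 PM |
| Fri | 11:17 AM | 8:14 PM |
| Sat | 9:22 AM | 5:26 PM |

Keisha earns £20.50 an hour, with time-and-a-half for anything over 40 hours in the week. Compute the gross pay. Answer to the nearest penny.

Tue: 6:48 AM–3:47 PM = 8 h 59 min
Wed: 9:14 AM–6:34 PM = 9 h 20 min
Thu: 6:56 AM–4:49 PM = 9 h 53 min
Fri: 11:17 AM–8:14 PM = 8 h 57 min
Sat: 9:22 AM–5:26 PM = 8 h 4 min
Total worked: 45 h 13 min = 2713 min.
Regular 40 h 0 min = 2400 min at £20.50/h; overtime 5 h 13 min = 313 min at £30.75/h.
Pay = (2400 × £20.50 + 313 × £30.75) ÷ 60 = £980.41.

£980.41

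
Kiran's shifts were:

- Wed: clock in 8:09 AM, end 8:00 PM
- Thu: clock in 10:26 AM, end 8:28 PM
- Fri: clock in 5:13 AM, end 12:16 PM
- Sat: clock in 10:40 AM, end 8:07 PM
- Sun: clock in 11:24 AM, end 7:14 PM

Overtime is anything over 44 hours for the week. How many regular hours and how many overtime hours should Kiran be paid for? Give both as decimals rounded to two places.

Wed: 8:09 AM–8:00 PM = 11 h 51 min
Thu: 10:26 AM–8:28 PM = 10 h 2 min
Fri: 5:13 AM–12:16 PM = 7 h 3 min
Sat: 10:40 AM–8:07 PM = 9 h 27 min
Sun: 11:24 AM–7:14 PM = 7 h 50 min
Total worked: 46 h 13 min = 46.22 h.
Threshold 44 h → overtime 2 h 13 min, regular 44 h 0 min.

Regular 44.00 hours, overtime 2.22 hours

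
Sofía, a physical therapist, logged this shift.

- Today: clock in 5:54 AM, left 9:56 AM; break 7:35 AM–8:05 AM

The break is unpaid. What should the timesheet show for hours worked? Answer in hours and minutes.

3 h 32 min

Today: 5:54 AM–9:56 AM = 4 h 2 min; less 30 min break → 3 h 32 min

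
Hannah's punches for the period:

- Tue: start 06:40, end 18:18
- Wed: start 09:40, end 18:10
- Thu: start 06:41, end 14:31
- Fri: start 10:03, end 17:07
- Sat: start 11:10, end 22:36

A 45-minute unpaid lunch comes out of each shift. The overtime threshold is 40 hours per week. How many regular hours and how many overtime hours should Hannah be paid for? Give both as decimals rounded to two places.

Tue: 06:40–18:18 = 11 h 38 min; less 45 min break → 10 h 53 min
Wed: 09:40–18:10 = 8 h 30 min; less 45 min break → 7 h 45 min
Thu: 06:41–14:31 = 7 h 50 min; less 45 min break → 7 h 5 min
Fri: 10:03–17:07 = 7 h 4 min; less 45 min break → 6 h 19 min
Sat: 11:10–22:36 = 11 h 26 min; less 45 min break → 10 h 41 min
Total worked: 42 h 43 min = 42.72 h.
Threshold 40 h → overtime 2 h 43 min, regular 40 h 0 min.

Regular 40.00 hours, overtime 2.72 hours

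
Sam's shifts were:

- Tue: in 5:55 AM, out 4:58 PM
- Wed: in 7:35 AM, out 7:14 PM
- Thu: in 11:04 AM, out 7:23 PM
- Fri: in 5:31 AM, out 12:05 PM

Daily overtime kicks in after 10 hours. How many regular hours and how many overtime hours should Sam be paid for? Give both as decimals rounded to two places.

Regular 34.88 hours, overtime 2.70 hours

Tue: 5:55 AM–4:58 PM = 11 h 3 min
Wed: 7:35 AM–7:14 PM = 11 h 39 min
Thu: 11:04 AM–7:23 PM = 8 h 19 min
Fri: 5:31 AM–12:05 PM = 6 h 34 min
Tue reg 10 h 0 min / OT 1 h 3 min; Wed reg 10 h 0 min / OT 1 h 39 min; Thu reg 8 h 19 min / OT 0 h 0 min; Fri reg 6 h 34 min / OT 0 h 0 min.
Totals: regular 34 h 53 min, overtime 2 h 42 min.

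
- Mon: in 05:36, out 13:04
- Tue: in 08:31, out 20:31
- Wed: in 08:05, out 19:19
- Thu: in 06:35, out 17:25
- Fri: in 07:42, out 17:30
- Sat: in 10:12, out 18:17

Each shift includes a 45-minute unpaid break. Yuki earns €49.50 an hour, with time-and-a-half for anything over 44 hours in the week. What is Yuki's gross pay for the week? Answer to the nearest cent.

€2988.56

Mon: 05:36–13:04 = 7 h 28 min; less 45 min break → 6 h 43 min
Tue: 08:31–20:31 = 12 h 0 min; less 45 min break → 11 h 15 min
Wed: 08:05–19:19 = 11 h 14 min; less 45 min break → 10 h 29 min
Thu: 06:35–17:25 = 10 h 50 min; less 45 min break → 10 h 5 min
Fri: 07:42–17:30 = 9 h 48 min; less 45 min break → 9 h 3 min
Sat: 10:12–18:17 = 8 h 5 min; less 45 min break → 7 h 20 min
Total worked: 54 h 55 min = 3295 min.
Regular 44 h 0 min = 2640 min at €49.50/h; overtime 10 h 55 min = 655 min at €74.25/h.
Pay = (2640 × €49.50 + 655 × €74.25) ÷ 60 = €2988.56.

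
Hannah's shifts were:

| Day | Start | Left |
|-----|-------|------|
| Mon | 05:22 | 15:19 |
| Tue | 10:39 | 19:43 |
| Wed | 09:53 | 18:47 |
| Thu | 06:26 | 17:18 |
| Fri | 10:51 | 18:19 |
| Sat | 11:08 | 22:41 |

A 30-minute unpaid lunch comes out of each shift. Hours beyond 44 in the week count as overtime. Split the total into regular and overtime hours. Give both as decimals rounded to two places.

Mon: 05:22–15:19 = 9 h 57 min; less 30 min break → 9 h 27 min
Tue: 10:39–19:43 = 9 h 4 min; less 30 min break → 8 h 34 min
Wed: 09:53–18:47 = 8 h 54 min; less 30 min break → 8 h 24 min
Thu: 06:26–17:18 = 10 h 52 min; less 30 min break → 10 h 22 min
Fri: 10:51–18:19 = 7 h 28 min; less 30 min break → 6 h 58 min
Sat: 11:08–22:41 = 11 h 33 min; less 30 min break → 11 h 3 min
Total worked: 54 h 48 min = 54.80 h.
Threshold 44 h → overtime 10 h 48 min, regular 44 h 0 min.

Regular 44.00 hours, overtime 10.80 hours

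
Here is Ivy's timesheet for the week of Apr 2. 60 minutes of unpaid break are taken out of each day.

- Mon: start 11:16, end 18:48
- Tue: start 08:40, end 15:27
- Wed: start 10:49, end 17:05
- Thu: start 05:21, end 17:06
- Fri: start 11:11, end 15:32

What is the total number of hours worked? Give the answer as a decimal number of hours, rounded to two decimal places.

Mon: 11:16–18:48 = 7 h 32 min; less 60 min break → 6 h 32 min
Tue: 08:40–15:27 = 6 h 47 min; less 60 min break → 5 h 47 min
Wed: 10:49–17:05 = 6 h 16 min; less 60 min break → 5 h 16 min
Thu: 05:21–17:06 = 11 h 45 min; less 60 min break → 10 h 45 min
Fri: 11:11–15:32 = 4 h 21 min; less 60 min break → 3 h 21 min
Total: 6 h 32 min + 5 h 47 min + 5 h 16 min + 10 h 45 min + 3 h 21 min = 31 h 41 min.

31.68 hours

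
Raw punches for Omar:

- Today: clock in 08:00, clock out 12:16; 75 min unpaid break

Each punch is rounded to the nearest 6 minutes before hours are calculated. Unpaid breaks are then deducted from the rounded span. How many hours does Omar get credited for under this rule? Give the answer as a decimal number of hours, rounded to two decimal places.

3.05 hours

Today: in 08:00→08:00, out 12:16→12:18; 4 h 18 min − 75 min = 3 h 3 min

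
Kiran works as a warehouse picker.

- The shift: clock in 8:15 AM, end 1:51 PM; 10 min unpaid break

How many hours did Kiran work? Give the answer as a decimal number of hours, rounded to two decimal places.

The shift: 8:15 AM–1:51 PM = 5 h 36 min; less 10 min break → 5 h 26 min

5.43 hours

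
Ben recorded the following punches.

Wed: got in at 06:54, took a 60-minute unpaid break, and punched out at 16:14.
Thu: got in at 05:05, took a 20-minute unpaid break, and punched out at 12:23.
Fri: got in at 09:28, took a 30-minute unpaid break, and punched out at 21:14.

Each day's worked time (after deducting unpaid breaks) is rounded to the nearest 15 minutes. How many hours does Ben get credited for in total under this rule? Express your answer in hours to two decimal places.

26.50 hours

Wed: 06:54–16:14 = 9 h 20 min − 60 min = 8 h 20 min → rounds to 8 h 15 min
Thu: 05:05–12:23 = 7 h 18 min − 20 min = 6 h 58 min → rounds to 7 h 0 min
Fri: 09:28–21:14 = 11 h 46 min − 30 min = 11 h 16 min → rounds to 11 h 15 min
Total credited: 26 h 30 min.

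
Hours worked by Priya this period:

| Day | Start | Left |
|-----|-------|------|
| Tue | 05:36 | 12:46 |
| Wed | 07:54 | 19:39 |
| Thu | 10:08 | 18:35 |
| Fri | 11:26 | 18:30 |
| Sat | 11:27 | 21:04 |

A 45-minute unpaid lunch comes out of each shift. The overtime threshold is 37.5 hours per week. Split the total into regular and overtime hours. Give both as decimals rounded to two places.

Regular 37.50 hours, overtime 2.80 hours

Tue: 05:36–12:46 = 7 h 10 min; less 45 min break → 6 h 25 min
Wed: 07:54–19:39 = 11 h 45 min; less 45 min break → 11 h 0 min
Thu: 10:08–18:35 = 8 h 27 min; less 45 min break → 7 h 42 min
Fri: 11:26–18:30 = 7 h 4 min; less 45 min break → 6 h 19 min
Sat: 11:27–21:04 = 9 h 37 min; less 45 min break → 8 h 52 min
Total worked: 40 h 18 min = 40.30 h.
Threshold 37.5 h → overtime 2 h 48 min, regular 37 h 30 min.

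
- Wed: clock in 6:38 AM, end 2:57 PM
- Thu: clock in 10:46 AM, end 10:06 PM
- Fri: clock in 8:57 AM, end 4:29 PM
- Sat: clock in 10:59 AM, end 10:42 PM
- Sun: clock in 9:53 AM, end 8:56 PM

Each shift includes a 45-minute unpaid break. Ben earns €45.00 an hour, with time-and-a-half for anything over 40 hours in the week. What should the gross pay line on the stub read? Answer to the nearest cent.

€2218.50

Wed: 6:38 AM–2:57 PM = 8 h 19 min; less 45 min break → 7 h 34 min
Thu: 10:46 AM–10:06 PM = 11 h 20 min; less 45 min break → 10 h 35 min
Fri: 8:57 AM–4:29 PM = 7 h 32 min; less 45 min break → 6 h 47 min
Sat: 10:59 AM–10:42 PM = 11 h 43 min; less 45 min break → 10 h 58 min
Sun: 9:53 AM–8:56 PM = 11 h 3 min; less 45 min break → 10 h 18 min
Total worked: 46 h 12 min = 2772 min.
Regular 40 h 0 min = 2400 min at €45.00/h; overtime 6 h 12 min = 372 min at €67.50/h.
Pay = (2400 × €45.00 + 372 × €67.50) ÷ 60 = €2218.50.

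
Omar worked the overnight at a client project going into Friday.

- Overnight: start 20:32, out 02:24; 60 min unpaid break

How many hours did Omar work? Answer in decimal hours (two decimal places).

4.87 hours

Overnight: 20:32 → midnight = 3 h 28 min; midnight → 02:24 = 2 h 24 min; span 5 h 52 min; less 60 min break → 4 h 52 min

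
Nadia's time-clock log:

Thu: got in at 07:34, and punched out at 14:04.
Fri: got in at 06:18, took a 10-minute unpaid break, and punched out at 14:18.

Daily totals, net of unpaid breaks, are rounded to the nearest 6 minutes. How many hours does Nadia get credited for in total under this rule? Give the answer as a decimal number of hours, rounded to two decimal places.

Thu: 07:34–14:04 = 6 h 30 min → rounds to 6 h 30 min
Fri: 06:18–14:18 = 8 h 0 min − 10 min = 7 h 50 min → rounds to 7 h 48 min
Total credited: 14 h 18 min.

14.30 hours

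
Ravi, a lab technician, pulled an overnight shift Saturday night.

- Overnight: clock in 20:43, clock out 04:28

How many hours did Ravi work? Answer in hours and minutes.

7 h 45 min

Overnight: 20:43 → midnight = 3 h 17 min; midnight → 04:28 = 4 h 28 min; span 7 h 45 min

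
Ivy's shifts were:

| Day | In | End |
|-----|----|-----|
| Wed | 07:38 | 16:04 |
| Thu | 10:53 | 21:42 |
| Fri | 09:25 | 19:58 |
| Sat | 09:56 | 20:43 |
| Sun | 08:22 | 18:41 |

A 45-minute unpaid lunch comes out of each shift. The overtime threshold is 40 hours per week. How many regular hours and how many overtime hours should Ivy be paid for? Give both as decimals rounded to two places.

Wed: 07:38–16:04 = 8 h 26 min; less 45 min break → 7 h 41 min
Thu: 10:53–21:42 = 10 h 49 min; less 45 min break → 10 h 4 min
Fri: 09:25–19:58 = 10 h 33 min; less 45 min break → 9 h 48 min
Sat: 09:56–20:43 = 10 h 47 min; less 45 min break → 10 h 2 min
Sun: 08:22–18:41 = 10 h 19 min; less 45 min break → 9 h 34 min
Total worked: 47 h 9 min = 47.15 h.
Threshold 40 h → overtime 7 h 9 min, regular 40 h 0 min.

Regular 40.00 hours, overtime 7.15 hours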